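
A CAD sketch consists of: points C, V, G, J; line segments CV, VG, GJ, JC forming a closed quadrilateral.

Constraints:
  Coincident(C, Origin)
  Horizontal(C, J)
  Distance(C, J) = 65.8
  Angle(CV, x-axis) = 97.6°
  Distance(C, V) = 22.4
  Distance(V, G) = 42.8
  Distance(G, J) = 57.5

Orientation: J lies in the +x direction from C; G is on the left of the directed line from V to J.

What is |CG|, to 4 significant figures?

56.66

Checks: |VG| = 42.80 ✓; |GJ| = 57.50 ✓.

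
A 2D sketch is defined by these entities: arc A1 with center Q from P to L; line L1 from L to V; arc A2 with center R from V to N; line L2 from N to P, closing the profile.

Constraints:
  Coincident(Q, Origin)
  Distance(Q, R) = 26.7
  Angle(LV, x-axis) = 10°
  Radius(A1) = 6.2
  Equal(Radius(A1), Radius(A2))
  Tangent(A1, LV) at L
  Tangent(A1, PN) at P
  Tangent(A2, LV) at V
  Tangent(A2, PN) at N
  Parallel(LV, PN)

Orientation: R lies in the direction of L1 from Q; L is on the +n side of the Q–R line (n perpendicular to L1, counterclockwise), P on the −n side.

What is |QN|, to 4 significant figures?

27.41

The slot axis is L1's direction at 10.0°, so u = (cos 10.0°, sin 10.0°) = (0.9848, 0.1736) and n = (−sin 10.0°, cos 10.0°) = (-0.1736, 0.9848). Q is at the origin and R lies 26.7 along u from Q, so R = 26.7·u = (26.29, 4.636). Tangency of A1 to both parallel lines with radius 6.2 puts L and P at Q ± 6.2·n: L = (-1.077, 6.106), P = (1.077, -6.106). Equal radii place V and N the same way about R: V = R + 6.2·n = (25.22, 10.74), N = R − 6.2·n = (27.37, -1.469). Then |QN| = |N − Q| = 27.41.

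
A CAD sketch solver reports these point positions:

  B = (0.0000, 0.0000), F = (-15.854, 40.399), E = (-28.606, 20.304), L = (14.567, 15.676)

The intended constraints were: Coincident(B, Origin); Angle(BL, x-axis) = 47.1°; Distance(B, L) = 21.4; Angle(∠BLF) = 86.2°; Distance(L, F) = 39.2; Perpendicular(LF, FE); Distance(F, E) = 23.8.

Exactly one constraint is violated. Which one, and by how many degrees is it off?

Perpendicular(LF, FE) — off by 6.70°.

B = (0.00, 0.00) ✓; BL at 47.10° ✓; |BL| = 21.40 ✓; ∠BLF = 86.20° ✓; |LF| = 39.20 ✓; ∠(LF, FE) = 96.70° ✗; |FE| = 23.80 ✓.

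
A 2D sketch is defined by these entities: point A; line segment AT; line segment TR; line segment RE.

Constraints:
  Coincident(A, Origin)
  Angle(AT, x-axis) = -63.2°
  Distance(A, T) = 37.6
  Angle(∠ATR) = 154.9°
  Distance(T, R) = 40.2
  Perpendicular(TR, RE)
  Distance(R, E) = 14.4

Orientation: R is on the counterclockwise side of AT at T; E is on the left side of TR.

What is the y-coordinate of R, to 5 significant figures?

-58.366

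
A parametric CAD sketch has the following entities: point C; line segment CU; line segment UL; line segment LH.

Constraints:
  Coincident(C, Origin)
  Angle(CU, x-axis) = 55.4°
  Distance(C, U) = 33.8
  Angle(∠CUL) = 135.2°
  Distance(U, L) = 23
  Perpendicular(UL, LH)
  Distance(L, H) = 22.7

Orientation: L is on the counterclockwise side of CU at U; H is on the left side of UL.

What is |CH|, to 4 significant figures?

47.00

C is at the origin; CU runs at 55.4° with length 33.8, so U = 33.8·(cos 55.4°, sin 55.4°) = (19.19, 27.82). ∠CUL = 135.2°, so UL runs at 55.4° + (180° − 135.2°) = 100.2° from the x-axis; with |UL| = 23.0, L = U + 23.0·(cos 100.2°, sin 100.2°) = (15.12, 50.46). The perpendicularity gives LH at right angles to UL; with |LH| = 22.7 on the left of UL, H = L + 22.7·(-0.9842, -0.1771) = (-7.221, 46.44). Then |CH| = |H − C| = 47.00.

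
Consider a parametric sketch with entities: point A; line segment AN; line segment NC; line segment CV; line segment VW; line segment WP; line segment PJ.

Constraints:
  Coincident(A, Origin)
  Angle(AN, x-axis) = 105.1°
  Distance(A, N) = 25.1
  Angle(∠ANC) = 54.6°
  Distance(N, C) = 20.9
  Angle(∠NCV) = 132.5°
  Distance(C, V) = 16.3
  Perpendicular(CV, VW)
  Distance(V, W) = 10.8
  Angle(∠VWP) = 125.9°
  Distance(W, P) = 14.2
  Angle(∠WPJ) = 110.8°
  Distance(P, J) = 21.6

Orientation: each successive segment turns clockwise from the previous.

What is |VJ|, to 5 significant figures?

30.436

∠VWP = 125.9° gives WP at 148.10° from the x-axis; with |WP| = 14.2, P = (-2.8328, 5.3139). ∠WPJ = 110.8° gives PJ at 78.900° from the x-axis; with |PJ| = 21.6, J = (1.3257, 26.510). Then |VJ| = |J − V| = 30.436.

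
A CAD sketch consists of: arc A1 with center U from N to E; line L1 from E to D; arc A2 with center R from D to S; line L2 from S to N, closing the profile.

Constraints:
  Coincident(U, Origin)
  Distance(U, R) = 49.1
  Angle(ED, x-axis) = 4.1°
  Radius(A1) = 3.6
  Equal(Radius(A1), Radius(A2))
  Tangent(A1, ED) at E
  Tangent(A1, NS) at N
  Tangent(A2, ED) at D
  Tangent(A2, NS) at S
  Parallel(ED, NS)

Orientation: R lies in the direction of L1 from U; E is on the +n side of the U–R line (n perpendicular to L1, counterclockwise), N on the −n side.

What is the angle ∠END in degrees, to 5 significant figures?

81.658°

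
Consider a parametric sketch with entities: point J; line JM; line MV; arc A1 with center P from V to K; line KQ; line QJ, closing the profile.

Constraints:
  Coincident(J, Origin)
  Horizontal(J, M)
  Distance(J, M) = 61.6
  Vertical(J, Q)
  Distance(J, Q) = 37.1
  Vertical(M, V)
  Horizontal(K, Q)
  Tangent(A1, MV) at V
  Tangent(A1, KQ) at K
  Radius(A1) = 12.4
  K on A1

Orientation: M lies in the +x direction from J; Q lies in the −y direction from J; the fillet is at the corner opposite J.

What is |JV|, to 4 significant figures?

66.37

J is at the origin; JM is horizontal with |JM| = 61.6 and M on the +x side, so M = (61.60, 0.000). J and Q share the same x with |JQ| = 37.1 and Q on the −y side, so Q = (0.000, -37.10). The virtual corner opposite J is at (61.60, -37.10). The tangent condition forces PV to be normal to MV and A1 meets KQ tangentially, so PK is at right angles to KQ, with radius 12.4, so the center P sits 12.4 in from both sides at P = (49.20, -24.70). That places the tangent points at V = (61.60, -24.70) on MV and K = (49.20, -37.10) on KQ. Then |JV| = |V − J| = 66.37.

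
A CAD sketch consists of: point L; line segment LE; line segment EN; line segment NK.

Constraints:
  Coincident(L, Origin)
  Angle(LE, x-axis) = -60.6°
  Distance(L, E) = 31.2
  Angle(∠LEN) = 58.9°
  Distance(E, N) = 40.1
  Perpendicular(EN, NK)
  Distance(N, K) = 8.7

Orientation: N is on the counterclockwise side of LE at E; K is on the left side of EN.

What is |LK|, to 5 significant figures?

29.997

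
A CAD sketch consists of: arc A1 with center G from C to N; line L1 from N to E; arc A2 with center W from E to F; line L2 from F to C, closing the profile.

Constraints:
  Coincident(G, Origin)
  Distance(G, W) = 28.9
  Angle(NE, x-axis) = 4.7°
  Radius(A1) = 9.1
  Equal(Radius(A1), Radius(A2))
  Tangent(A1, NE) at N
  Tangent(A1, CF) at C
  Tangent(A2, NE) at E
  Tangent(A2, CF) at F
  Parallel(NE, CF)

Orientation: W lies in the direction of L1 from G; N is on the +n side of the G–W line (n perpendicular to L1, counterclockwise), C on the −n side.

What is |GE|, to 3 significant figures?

30.3

The slot axis is L1's direction at 4.7°, so u = (cos 4.7°, sin 4.7°) = (0.997, 0.0819) and n = (−sin 4.7°, cos 4.7°) = (-0.0819, 0.997). G is at the origin and W lies 28.9 along u from G, so W = 28.9·u = (28.8, 2.37). Tangency of A1 to both parallel lines with radius 9.1 puts N and C at G ± 9.1·n: N = (-0.746, 9.07), C = (0.746, -9.07). Equal radii place E and F the same way about W: E = W + 9.1·n = (28.1, 11.4), F = W − 9.1·n = (29.5, -6.70). Then |GE| = |E − G| = 30.3.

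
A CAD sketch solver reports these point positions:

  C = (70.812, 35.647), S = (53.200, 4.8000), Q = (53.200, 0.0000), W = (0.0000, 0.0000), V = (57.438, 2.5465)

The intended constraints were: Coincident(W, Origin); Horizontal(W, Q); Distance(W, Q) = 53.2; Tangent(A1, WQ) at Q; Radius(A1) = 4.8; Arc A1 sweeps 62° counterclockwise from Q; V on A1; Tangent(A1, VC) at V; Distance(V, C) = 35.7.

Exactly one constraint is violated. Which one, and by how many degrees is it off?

Tangent(A1, VC) at V — off by 6.00°.

W = (0.00, 0.00) ✓; W.y = 0.00, Q.y = 0.00 ✓; |WQ| = 53.20 ✓; ∠(SQ, QW) = 90.00° ✓; |SQ| = 4.800 ✓; bearing(S→V) − bearing(S→Q) = 62.00° ✓; |SV| = 4.800 ✓; ∠(SV, VC) = 84.00° ✗; |VC| = 35.70 ✓.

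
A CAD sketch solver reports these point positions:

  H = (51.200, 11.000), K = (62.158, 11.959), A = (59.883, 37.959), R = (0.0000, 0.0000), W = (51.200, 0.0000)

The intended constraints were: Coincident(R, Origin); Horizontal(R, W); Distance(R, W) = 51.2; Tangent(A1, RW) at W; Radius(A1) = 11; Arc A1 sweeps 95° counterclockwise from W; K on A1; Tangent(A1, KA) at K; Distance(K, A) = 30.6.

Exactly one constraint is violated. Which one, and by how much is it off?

Distance(K, A) = 30.6 — off by 4.50.

R = (0.00, 0.00) ✓; R.y = 0.00, W.y = 0.00 ✓; |RW| = 51.20 ✓; ∠(HW, WR) = 90.00° ✓; |HW| = 11.00 ✓; bearing(H→K) − bearing(H→W) = 95.00° ✓; |HK| = 11.00 ✓; ∠(HK, KA) = 90.00° ✓; |KA| = 26.10 ✗.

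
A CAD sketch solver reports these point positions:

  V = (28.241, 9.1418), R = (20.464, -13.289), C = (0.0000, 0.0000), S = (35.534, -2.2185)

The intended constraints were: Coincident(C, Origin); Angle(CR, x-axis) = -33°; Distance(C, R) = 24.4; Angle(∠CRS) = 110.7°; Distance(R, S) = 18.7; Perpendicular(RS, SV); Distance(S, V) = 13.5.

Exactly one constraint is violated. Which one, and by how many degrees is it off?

Perpendicular(RS, SV) — off by 3.60°.

C = (0.00, 0.00) ✓; CR at -33.00° ✓; |CR| = 24.40 ✓; ∠CRS = 110.7° ✓; |RS| = 18.70 ✓; ∠(RS, SV) = 86.40° ✗; |SV| = 13.50 ✓.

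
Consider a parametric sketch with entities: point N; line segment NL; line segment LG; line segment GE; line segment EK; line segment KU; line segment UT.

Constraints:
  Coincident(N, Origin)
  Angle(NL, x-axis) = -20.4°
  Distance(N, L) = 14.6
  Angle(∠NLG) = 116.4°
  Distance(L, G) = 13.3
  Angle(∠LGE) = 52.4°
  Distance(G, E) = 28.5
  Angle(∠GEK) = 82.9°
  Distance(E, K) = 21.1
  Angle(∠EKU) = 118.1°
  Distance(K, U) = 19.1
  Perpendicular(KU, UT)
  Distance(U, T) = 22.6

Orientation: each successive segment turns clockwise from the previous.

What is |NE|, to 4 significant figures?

9.802

N is at the origin; NL runs at -20.4° with length 14.6, so L = (13.68, -5.089). ∠NLG = 116.4° gives LG at -84.00° from the x-axis; with |LG| = 13.3, G = (15.07, -18.32). ∠LGE = 52.4° gives GE at 148.4° from the x-axis; with |GE| = 28.5, E = (-9.200, -3.383). Then |NE| = |E − N| = 9.802.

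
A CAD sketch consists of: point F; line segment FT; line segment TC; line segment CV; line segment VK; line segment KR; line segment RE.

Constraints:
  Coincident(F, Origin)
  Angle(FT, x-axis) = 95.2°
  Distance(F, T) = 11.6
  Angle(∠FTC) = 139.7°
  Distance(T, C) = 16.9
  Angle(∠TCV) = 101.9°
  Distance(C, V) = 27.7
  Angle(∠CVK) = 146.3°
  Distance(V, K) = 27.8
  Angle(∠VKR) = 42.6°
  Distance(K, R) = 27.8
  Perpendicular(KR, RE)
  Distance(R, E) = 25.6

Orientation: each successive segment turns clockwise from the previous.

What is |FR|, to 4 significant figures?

22.45

F is at the origin; FT runs at 95.2° with length 11.6, so T = (-1.051, 11.55). ∠FTC = 139.7° gives TC at 54.90° from the x-axis; with |TC| = 16.9, C = (8.666, 25.38). ∠TCV = 101.9° gives CV at -23.20° from the x-axis; with |CV| = 27.7, V = (34.13, 14.47). ∠CVK = 146.3° gives VK at -56.90° from the x-axis; with |VK| = 27.8, K = (49.31, -8.822). ∠VKR = 42.6° gives KR at 165.7° from the x-axis; with |KR| = 27.8, R = (22.37, -1.955). Then |FR| = |R − F| = 22.45.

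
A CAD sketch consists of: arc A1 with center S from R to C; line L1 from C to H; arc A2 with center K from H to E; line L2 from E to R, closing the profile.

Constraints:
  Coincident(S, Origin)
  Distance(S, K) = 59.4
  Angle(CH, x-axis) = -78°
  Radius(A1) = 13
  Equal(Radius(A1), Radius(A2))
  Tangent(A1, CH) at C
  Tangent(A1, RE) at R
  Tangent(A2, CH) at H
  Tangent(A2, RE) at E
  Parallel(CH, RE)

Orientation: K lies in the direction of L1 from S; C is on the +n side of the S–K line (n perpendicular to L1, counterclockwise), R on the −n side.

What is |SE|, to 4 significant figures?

60.81

The slot axis is L1's direction at -78.0°, so u = (cos -78.0°, sin -78.0°) = (0.2079, -0.9781) and n = (−sin -78.0°, cos -78.0°) = (0.9781, 0.2079). S is at the origin and K lies 59.4 along u from S, so K = 59.4·u = (12.35, -58.10). Tangency of A1 to both parallel lines with radius 13.0 puts C and R at S ± 13.0·n: C = (12.72, 2.703), R = (-12.72, -2.703). Equal radii place H and E the same way about K: H = K + 13.0·n = (25.07, -55.40), E = K − 13.0·n = (-0.3660, -60.80). Then |SE| = |E − S| = 60.81.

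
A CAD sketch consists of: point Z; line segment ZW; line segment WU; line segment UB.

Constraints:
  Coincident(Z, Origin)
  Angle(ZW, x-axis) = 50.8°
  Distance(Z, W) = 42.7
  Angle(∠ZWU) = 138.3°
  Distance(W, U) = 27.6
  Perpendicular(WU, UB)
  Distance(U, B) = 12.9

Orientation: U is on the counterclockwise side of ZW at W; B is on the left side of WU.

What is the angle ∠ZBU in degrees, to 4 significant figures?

104.6°

Z is at the origin; ZW runs at 50.8° with length 42.7, so W = 42.7·(cos 50.8°, sin 50.8°) = (26.99, 33.09). ∠ZWU = 138.3°, so WU runs at 50.8° + (180° − 138.3°) = 92.50° from the x-axis; with |WU| = 27.6, U = W + 27.6·(cos 92.50°, sin 92.50°) = (25.78, 60.66). WU is perpendicular to UB; with |UB| = 12.9 on the left of WU, B = U + 12.9·(-0.9990, -0.04362) = (12.90, 60.10). Then cos ∠ZBU = BZ·BU / (|BZ||BU|), giving 104.6°.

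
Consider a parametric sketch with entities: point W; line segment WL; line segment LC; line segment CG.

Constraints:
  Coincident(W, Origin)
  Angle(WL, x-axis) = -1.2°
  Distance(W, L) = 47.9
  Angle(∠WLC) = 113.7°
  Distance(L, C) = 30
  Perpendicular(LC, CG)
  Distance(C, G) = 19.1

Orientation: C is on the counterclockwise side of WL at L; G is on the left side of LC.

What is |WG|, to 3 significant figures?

55.1

∠WLC = 113.7°, so LC runs at -1.2° + (180° − 113.7°) = 65.1° from the x-axis; with |LC| = 30.0, C = L + 30.0·(cos 65.1°, sin 65.1°) = (60.5, 26.2). LC is perpendicular to CG; with |CG| = 19.1 on the left of LC, G = C + 19.1·(-0.907, 0.421) = (43.2, 34.2). Then |WG| = |G − W| = 55.1.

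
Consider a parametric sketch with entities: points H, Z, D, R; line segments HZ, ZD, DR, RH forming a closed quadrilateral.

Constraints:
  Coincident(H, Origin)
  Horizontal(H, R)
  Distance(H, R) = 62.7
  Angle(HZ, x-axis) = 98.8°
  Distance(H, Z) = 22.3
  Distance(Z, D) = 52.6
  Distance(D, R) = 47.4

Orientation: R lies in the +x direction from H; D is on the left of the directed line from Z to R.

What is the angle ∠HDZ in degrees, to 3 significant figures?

20.1°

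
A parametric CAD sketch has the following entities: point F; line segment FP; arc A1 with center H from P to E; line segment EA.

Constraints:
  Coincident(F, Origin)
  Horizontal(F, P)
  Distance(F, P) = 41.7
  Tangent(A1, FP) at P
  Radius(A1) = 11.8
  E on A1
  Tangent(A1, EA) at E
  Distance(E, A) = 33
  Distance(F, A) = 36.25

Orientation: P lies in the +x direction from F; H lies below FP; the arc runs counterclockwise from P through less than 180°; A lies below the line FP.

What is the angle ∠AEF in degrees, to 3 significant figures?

67.5°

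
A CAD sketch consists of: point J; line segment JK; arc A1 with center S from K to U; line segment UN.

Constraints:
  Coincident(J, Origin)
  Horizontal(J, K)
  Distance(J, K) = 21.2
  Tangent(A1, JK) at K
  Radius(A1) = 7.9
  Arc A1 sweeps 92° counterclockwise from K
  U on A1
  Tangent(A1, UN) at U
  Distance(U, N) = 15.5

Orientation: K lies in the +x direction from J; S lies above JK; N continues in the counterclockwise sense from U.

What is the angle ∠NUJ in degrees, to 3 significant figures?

104°

J is at the origin; JK is horizontal with |JK| = 21.2 and K on the +x side, so K = (21.2, 0.00). The tangent condition forces SK to be normal to JK, so S = K + (0, 7.9) = (21.2, 7.90). On A1, K sits at bearing -90° from S; a 92° counterclockwise sweep puts U at bearing 2°, so U = S + 7.9·(cos 2°, sin 2°) = (29.1, 8.18). The tangent condition forces SU to be normal to UN, so UN runs along (−sin 2°, cos 2°); with |UN| = 15.5, N = (28.6, 23.7). Then cos ∠NUJ = UN·UJ / (|UN||UJ|), giving 104°.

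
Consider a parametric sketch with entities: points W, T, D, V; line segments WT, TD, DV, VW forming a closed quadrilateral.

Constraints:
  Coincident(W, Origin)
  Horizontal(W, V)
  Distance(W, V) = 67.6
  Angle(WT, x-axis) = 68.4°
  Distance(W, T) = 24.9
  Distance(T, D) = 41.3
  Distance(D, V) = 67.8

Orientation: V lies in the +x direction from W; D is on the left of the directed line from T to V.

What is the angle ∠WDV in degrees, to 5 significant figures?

60.738°

W is at the origin; W and V share the same y with |WV| = 67.6 and V in +x, so V = (67.6, 0). WT runs at 68.4° with |WT| = 24.9, so T = (9.1663, 23.151). D is determined by |TD| = 41.3 and |DV| = 67.8 together: it lies at the intersection of circle(T, 41.3) and circle(V, 67.8). With |TV| = 62.853, the foot of the radical line on TV is 8.4271 from T and the perpendicular offset is √(41.3² − 8.4271²) = 40.431. Taking the left-of-TV solution: D = (31.893, 57.636).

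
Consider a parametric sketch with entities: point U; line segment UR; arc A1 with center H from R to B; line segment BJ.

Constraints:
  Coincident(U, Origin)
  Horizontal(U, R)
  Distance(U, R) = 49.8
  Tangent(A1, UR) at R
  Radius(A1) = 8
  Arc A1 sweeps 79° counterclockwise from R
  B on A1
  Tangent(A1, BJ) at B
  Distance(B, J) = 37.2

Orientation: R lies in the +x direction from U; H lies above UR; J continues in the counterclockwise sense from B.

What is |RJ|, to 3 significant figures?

45.5

U is at the origin; UR is horizontal with |UR| = 49.8 and R on the +x side, so R = (49.8, 0.00). Tangency of A1 to UR means the radius HR is perpendicular to UR, so H = R + (0, 8) = (49.8, 8.00). On A1, R sits at bearing -90° from H; a 79° counterclockwise sweep puts B at bearing -11°, so B = H + 8.0·(cos -11°, sin -11°) = (57.7, 6.47). Tangency of A1 to BJ means the radius HB is perpendicular to BJ, so BJ runs along (−sin -11°, cos -11°); with |BJ| = 37.2, J = (64.8, 43.0). Then |RJ| = |J − R| = 45.5.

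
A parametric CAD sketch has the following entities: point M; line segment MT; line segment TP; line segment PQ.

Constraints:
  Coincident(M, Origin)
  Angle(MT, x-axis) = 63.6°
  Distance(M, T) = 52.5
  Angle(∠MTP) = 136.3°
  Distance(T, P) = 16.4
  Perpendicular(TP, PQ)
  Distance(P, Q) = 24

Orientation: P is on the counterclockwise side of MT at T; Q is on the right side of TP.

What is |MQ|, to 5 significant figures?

81.161

M is at the origin; MT runs at 63.6° with length 52.5, so T = 52.5·(cos 63.6°, sin 63.6°) = (23.343, 47.025). ∠MTP = 136.3°, so TP runs at 63.6° + (180° − 136.3°) = 107.30° from the x-axis; with |TP| = 16.4, P = T + 16.4·(cos 107.30°, sin 107.30°) = (18.466, 62.683). The perpendicularity gives PQ at right angles to TP; with |PQ| = 24.0 on the right of TP, Q = P + 24.0·(0.95476, 0.29737) = (41.381, 69.820). Then |MQ| = |Q − M| = 81.161.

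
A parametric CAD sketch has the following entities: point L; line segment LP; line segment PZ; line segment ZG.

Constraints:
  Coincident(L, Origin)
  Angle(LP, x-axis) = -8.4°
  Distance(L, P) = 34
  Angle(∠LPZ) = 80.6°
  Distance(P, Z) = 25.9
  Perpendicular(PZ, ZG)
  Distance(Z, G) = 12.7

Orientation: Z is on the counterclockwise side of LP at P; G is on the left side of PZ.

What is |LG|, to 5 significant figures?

29.128

L is at the origin; LP runs at -8.4° with length 34.0, so P = 34.0·(cos -8.4°, sin -8.4°) = (33.635, -4.9668). ∠LPZ = 80.6°, so PZ runs at -8.4° + (180° − 80.6°) = 91.000° from the x-axis; with |PZ| = 25.9, Z = P + 25.9·(cos 91.000°, sin 91.000°) = (33.183, 20.929). PZ ⟂ ZG; with |ZG| = 12.7 on the left of PZ, G = Z + 12.7·(-0.99985, -0.017452) = (20.485, 20.708). Then |LG| = |G − L| = 29.128.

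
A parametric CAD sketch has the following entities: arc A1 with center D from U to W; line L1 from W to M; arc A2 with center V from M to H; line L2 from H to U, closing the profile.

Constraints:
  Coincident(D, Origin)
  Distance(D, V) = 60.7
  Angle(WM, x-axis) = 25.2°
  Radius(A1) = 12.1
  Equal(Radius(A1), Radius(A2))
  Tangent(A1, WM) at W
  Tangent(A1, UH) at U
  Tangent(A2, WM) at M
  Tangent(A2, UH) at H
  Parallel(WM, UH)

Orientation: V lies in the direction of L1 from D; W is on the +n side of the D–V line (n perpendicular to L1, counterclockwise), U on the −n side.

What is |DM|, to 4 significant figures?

61.89

The slot axis is L1's direction at 25.2°, so u = (cos 25.2°, sin 25.2°) = (0.9048, 0.4258) and n = (−sin 25.2°, cos 25.2°) = (-0.4258, 0.9048). D is at the origin and V lies 60.7 along u from D, so V = 60.7·u = (54.92, 25.84). Tangency of A1 to both parallel lines with radius 12.1 puts W and U at D ± 12.1·n: W = (-5.152, 10.95), U = (5.152, -10.95). Equal radii place M and H the same way about V: M = V + 12.1·n = (49.77, 36.79), H = V − 12.1·n = (60.07, 14.90). Then |DM| = |M − D| = 61.89.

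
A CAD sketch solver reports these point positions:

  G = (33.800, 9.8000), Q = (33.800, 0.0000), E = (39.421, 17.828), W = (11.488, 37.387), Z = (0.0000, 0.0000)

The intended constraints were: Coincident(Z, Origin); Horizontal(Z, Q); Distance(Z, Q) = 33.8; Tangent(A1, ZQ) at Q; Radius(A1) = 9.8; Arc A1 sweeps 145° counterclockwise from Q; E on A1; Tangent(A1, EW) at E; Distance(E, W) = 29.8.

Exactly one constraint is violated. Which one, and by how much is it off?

Distance(E, W) = 29.8 — off by 4.30.

Z = (0.00, 0.00) ✓; Z.y = 0.00, Q.y = 0.00 ✓; |ZQ| = 33.80 ✓; ∠(GQ, QZ) = 90.00° ✓; |GQ| = 9.800 ✓; bearing(G→E) − bearing(G→Q) = 145.0° ✓; |GE| = 9.800 ✓; ∠(GE, EW) = 90.00° ✓; |EW| = 34.10 ✗.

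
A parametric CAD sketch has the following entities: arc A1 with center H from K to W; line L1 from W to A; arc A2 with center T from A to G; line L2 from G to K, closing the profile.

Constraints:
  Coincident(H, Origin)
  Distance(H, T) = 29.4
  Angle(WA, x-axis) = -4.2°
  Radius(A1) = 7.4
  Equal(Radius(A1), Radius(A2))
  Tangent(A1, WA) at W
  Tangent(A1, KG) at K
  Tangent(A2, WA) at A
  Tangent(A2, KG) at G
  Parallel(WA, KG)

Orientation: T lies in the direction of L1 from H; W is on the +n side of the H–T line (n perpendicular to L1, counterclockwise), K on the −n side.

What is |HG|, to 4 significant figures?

30.32

The slot axis is L1's direction at -4.2°, so u = (cos -4.2°, sin -4.2°) = (0.9973, -0.07324) and n = (−sin -4.2°, cos -4.2°) = (0.07324, 0.9973). H is at the origin and T lies 29.4 along u from H, so T = 29.4·u = (29.32, -2.153). Tangency of A1 to both parallel lines with radius 7.4 puts W and K at H ± 7.4·n: W = (0.5420, 7.380), K = (-0.5420, -7.380). Equal radii place A and G the same way about T: A = T + 7.4·n = (29.86, 5.227), G = T − 7.4·n = (28.78, -9.533). Then |HG| = |G − H| = 30.32.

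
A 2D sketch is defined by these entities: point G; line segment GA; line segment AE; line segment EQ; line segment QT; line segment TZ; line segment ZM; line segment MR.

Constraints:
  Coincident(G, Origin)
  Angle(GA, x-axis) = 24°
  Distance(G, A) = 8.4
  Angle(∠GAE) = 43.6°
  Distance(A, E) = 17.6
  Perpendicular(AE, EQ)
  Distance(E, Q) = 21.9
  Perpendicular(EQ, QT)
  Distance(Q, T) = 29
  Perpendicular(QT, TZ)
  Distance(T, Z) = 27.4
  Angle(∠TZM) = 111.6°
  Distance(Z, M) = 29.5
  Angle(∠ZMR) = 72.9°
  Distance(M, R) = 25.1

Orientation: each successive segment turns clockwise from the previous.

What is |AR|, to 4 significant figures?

19.97

G is at the origin; GA runs at 24.0° with length 8.4, so A = (7.674, 3.417). ∠GAE = 43.6° gives AE at -112.4° from the x-axis; with |AE| = 17.6, E = (0.9669, -12.86). AE ⟂ EQ, so EQ runs at 157.6°; with |EQ| = 21.9, Q = (-19.28, -4.510). EQ is perpendicular to QT, so QT runs at 67.60°; with |QT| = 29.0, T = (-8.230, 22.30). The perpendicularity gives TZ at right angles to QT, so TZ runs at -22.40°; with |TZ| = 27.4, Z = (17.10, 11.86). ∠TZM = 111.6° gives ZM at -90.80° from the x-axis; with |ZM| = 29.5, M = (16.69, -17.64). ∠ZMR = 72.9° gives MR at 162.1° from the x-axis; with |MR| = 25.1, R = (-7.194, -9.922). Then |AR| = |R − A| = 19.97.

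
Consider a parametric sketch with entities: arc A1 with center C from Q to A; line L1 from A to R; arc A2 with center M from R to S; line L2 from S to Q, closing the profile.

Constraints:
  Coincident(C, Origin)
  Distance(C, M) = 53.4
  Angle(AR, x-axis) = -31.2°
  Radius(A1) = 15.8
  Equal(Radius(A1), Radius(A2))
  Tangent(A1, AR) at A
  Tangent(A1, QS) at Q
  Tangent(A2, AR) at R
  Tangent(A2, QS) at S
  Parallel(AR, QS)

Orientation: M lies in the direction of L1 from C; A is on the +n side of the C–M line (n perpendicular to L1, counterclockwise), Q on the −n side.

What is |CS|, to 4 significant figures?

55.69

Tangency of A1 to both parallel lines with radius 15.8 puts A and Q at C ± 15.8·n: A = (8.185, 13.51), Q = (-8.185, -13.51). Equal radii place R and S the same way about M: R = M + 15.8·n = (53.86, -14.15), S = M − 15.8·n = (37.49, -41.18). Then |CS| = |S − C| = 55.69.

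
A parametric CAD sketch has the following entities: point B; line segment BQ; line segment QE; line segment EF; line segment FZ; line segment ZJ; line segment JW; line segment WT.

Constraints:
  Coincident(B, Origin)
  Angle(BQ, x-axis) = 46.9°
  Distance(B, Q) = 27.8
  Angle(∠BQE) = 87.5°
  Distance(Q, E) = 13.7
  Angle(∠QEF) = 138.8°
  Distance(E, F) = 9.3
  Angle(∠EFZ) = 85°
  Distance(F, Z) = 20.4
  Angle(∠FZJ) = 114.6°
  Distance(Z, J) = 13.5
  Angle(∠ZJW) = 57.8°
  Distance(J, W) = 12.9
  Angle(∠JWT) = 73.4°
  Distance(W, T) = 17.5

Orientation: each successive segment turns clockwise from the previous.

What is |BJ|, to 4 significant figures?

14.73

B is at the origin; BQ runs at 46.9° with length 27.8, so Q = (19.00, 20.30). ∠BQE = 87.5° gives QE at -45.60° from the x-axis; with |QE| = 13.7, E = (28.58, 10.51). ∠QEF = 138.8° gives EF at -86.80° from the x-axis; with |EF| = 9.3, F = (29.10, 1.225). ∠EFZ = 85.0° gives FZ at 178.2° from the x-axis; with |FZ| = 20.4, Z = (8.710, 1.866). ∠FZJ = 114.6° gives ZJ at 112.8° from the x-axis; with |ZJ| = 13.5, J = (3.478, 14.31). Then |BJ| = |J − B| = 14.73.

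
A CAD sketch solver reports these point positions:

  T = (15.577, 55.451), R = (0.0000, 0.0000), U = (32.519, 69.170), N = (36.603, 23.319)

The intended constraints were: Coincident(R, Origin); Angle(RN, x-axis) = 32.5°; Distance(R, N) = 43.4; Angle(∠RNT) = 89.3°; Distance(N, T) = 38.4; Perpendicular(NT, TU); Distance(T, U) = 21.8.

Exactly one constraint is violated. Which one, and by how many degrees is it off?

Perpendicular(NT, TU) — off by 5.80°.

R = (0.00, 0.00) ✓; RN at 32.50° ✓; |RN| = 43.40 ✓; ∠RNT = 89.30° ✓; |NT| = 38.40 ✓; ∠(NT, TU) = 84.20° ✗; |TU| = 21.80 ✓.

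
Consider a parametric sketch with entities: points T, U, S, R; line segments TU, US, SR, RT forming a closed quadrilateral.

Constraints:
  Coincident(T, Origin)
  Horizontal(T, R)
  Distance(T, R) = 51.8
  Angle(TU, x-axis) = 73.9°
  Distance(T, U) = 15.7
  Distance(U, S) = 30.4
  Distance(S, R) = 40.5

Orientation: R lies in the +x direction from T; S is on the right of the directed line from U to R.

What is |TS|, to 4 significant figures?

19.49

T is at the origin; T and R share the same y with |TR| = 51.8 and R in +x, so R = (51.8, 0). TU runs at 73.9° with |TU| = 15.7, so U = (4.354, 15.08). S is determined by |US| = 30.4 and |SR| = 40.5 together: it lies at the intersection of circle(U, 30.4) and circle(R, 40.5). With |UR| = 49.79, the foot of the radical line on UR is 17.70 from U and the perpendicular offset is √(30.4² − 17.70²) = 24.71. Taking the right-of-UR solution: S = (13.74, -13.83).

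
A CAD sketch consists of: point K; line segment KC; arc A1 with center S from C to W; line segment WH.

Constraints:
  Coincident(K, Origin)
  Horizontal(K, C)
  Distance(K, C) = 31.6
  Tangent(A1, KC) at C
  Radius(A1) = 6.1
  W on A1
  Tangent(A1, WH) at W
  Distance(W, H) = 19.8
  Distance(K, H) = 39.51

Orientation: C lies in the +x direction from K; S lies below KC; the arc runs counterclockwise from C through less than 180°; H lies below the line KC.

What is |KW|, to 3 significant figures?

26.6

K is at the origin; KC is horizontal with |KC| = 31.6 and C on the +x side, so C = (31.6, 0.00). Tangency of A1 to KC means the radius SC is perpendicular to KC, so S = C + (0, -6.1) = (31.6, -6.10). Since SW ⟂ WH (tangency), |SH| = √(6.1² + 19.8²) = 20.7 regardless of where W sits on A1. So H lies on both circle(K, 39.51) and circle(S, 20.7); the below-KC intersection is H = (29.1, -26.7). W is the foot of the tangent from H: W = (25.6, -7.19).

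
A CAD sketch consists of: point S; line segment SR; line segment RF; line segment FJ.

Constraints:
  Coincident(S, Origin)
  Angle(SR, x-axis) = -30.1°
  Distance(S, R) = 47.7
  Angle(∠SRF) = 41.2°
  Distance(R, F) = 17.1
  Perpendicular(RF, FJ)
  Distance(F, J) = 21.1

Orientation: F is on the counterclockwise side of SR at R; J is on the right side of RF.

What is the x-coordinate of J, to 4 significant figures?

55.77

∠SRF = 41.2°, so RF runs at -30.1° + (180° − 41.2°) = 108.7° from the x-axis; with |RF| = 17.1, F = R + 17.1·(cos 108.7°, sin 108.7°) = (35.79, -7.725). RF ⟂ FJ; with |FJ| = 21.1 on the right of RF, J = F + 21.1·(0.9472, 0.3206) = (55.77, -0.9598). So J.x = 55.77.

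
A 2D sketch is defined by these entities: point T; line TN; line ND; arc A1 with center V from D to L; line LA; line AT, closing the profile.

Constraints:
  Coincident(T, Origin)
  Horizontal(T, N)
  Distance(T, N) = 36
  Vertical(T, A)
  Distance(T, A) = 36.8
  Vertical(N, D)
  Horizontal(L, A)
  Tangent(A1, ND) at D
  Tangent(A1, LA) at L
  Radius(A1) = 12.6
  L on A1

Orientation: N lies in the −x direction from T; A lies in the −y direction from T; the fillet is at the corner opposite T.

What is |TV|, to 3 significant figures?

33.7

T is at the origin; TN is horizontal with |TN| = 36.0 and N on the −x side, so N = (-36.0, 0.00). TA is vertical with |TA| = 36.8 and A on the −y side, so A = (0.00, -36.8). The virtual corner opposite T is at (-36.0, -36.8). A1 meets ND tangentially, so VD is at right angles to ND and tangency of A1 to LA means the radius VL is perpendicular to LA, with radius 12.6, so the center V sits 12.6 in from both sides at V = (-23.4, -24.2). Then |TV| = |V − T| = 33.7.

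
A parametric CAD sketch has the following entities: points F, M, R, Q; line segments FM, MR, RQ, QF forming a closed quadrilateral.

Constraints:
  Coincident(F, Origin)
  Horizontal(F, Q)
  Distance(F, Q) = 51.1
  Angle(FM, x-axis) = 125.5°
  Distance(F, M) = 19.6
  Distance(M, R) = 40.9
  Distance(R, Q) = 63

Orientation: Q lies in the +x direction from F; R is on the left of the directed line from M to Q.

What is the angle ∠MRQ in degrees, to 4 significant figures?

73.27°

Checks: |MR| = 40.90 ✓; |RQ| = 63.00 ✓.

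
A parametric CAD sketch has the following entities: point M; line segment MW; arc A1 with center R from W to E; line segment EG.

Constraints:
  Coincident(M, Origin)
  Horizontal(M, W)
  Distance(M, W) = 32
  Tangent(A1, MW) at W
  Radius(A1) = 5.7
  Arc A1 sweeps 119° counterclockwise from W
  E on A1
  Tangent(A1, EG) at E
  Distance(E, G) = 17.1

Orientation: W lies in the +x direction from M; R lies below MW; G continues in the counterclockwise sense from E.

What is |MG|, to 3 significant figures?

42.4

M is at the origin; MW is horizontal with |MW| = 32.0 and W on the +x side, so W = (32.0, 0.00). Tangency of A1 to MW means the radius RW is perpendicular to MW, so R = W + (0, -5.7) = (32.0, -5.70). On A1, W sits at bearing 90° from R; a 119° counterclockwise sweep puts E at bearing 209°, so E = R + 5.7·(cos 209°, sin 209°) = (27.0, -8.46). Since A1 is tangent to EG there, RE ⟂ EG, so EG runs along (−sin 209°, cos 209°); with |EG| = 17.1, G = (35.3, -23.4). Then |MG| = |G − M| = 42.4.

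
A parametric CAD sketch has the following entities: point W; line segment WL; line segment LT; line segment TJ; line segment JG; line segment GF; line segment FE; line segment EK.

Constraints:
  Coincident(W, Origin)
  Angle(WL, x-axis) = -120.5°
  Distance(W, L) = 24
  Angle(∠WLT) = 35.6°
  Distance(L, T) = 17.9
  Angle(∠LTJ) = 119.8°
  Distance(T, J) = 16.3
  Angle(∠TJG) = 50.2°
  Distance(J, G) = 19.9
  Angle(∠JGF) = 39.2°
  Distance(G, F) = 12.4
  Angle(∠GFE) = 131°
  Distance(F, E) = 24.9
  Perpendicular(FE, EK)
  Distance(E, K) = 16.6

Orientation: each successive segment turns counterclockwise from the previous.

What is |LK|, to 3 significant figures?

45.3

W is at the origin; WL runs at -120.5° with length 24.0, so L = (-12.2, -20.7). ∠WLT = 35.6° gives LT at 23.9° from the x-axis; with |LT| = 17.9, T = (4.18, -13.4). ∠LTJ = 119.8° gives TJ at 84.1° from the x-axis; with |TJ| = 16.3, J = (5.86, 2.79). ∠TJG = 50.2° gives JG at -146° from the x-axis; with |JG| = 19.9, G = (-10.7, -8.31). ∠JGF = 39.2° gives GF at -5.30° from the x-axis; with |GF| = 12.4, F = (1.69, -9.46). ∠GFE = 131.0° gives FE at 43.7° from the x-axis; with |FE| = 24.9, E = (19.7, 7.75). The perpendicularity gives EK at right angles to FE, so EK runs at 134°; with |EK| = 16.6, K = (8.22, 19.7). Then |LK| = |K − L| = 45.3.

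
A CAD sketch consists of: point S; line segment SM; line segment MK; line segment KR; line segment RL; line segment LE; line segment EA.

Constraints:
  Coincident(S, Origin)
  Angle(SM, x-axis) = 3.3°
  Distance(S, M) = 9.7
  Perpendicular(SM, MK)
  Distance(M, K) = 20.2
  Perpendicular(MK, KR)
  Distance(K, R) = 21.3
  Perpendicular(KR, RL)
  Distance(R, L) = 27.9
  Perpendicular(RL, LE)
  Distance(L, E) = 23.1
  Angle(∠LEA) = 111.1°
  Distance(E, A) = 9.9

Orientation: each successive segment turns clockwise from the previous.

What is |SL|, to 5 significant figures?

13.923

S is at the origin; SM runs at 3.3° with length 9.7, so M = (9.6839, 0.55837). SM is perpendicular to MK, so MK runs at -86.700°; with |MK| = 20.2, K = (10.847, -19.608). The perpendicularity gives KR at right angles to MK, so KR runs at -176.70°; with |KR| = 21.3, R = (-10.418, -20.834). KR ⟂ RL, so RL runs at 93.300°; with |RL| = 27.9, L = (-12.024, 7.0195). Then |SL| = |L − S| = 13.923.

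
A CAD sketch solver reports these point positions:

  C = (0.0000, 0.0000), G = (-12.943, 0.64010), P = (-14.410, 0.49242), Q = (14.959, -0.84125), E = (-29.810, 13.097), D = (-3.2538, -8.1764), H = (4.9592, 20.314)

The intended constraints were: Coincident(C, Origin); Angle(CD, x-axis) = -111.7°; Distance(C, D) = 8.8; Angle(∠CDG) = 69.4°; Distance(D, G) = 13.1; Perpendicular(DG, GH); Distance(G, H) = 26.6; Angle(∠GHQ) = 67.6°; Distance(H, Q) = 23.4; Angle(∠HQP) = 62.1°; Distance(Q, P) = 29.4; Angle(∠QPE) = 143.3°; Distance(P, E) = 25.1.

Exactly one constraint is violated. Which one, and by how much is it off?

Distance(P, E) = 25.1 — off by 5.20.

C = (0.00, 0.00) ✓; CD at -111.7° ✓; |CD| = 8.800 ✓; ∠CDG = 69.40° ✓; |DG| = 13.10 ✓; ∠(DG, GH) = 90.00° ✓; |GH| = 26.60 ✓; ∠GHQ = 67.60° ✓; |HQ| = 23.40 ✓; ∠HQP = 62.10° ✓; |QP| = 29.40 ✓; ∠QPE = 143.3° ✓; |PE| = 19.90 ✗.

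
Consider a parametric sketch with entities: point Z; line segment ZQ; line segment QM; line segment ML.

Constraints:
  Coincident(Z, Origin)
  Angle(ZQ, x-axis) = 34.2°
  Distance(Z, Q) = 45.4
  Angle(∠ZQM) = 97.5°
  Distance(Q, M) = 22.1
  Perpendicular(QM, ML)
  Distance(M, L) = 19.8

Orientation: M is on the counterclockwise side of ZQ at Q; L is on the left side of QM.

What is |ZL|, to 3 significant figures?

37.7

Z is at the origin; ZQ runs at 34.2° with length 45.4, so Q = 45.4·(cos 34.2°, sin 34.2°) = (37.5, 25.5). ∠ZQM = 97.5°, so QM runs at 34.2° + (180° − 97.5°) = 117° from the x-axis; with |QM| = 22.1, M = Q + 22.1·(cos 117°, sin 117°) = (27.6, 45.3). The perpendicularity gives ML at right angles to QM; with |ML| = 19.8 on the left of QM, L = M + 19.8·(-0.893, -0.449) = (9.93, 36.4). Then |ZL| = |L − Z| = 37.7.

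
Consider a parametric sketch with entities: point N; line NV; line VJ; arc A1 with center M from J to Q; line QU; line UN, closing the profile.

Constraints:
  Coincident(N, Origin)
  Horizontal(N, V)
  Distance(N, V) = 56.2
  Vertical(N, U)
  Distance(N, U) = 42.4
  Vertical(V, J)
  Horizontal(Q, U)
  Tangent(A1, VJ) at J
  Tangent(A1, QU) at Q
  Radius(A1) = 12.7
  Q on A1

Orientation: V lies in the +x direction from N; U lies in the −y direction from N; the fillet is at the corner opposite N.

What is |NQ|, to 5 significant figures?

60.745

N is at the origin; NV is horizontal with |NV| = 56.2 and V on the +x side, so V = (56.200, 0.0000). NU is vertical with |NU| = 42.4 and U on the −y side, so U = (0.0000, -42.400). The virtual corner opposite N is at (56.200, -42.400). Tangency of A1 to VJ means the radius MJ is perpendicular to VJ and since A1 is tangent to QU there, MQ ⟂ QU, with radius 12.7, so the center M sits 12.7 in from both sides at M = (43.500, -29.700). That places the tangent points at J = (56.200, -29.700) on VJ and Q = (43.500, -42.400) on QU. Then |NQ| = |Q − N| = 60.745.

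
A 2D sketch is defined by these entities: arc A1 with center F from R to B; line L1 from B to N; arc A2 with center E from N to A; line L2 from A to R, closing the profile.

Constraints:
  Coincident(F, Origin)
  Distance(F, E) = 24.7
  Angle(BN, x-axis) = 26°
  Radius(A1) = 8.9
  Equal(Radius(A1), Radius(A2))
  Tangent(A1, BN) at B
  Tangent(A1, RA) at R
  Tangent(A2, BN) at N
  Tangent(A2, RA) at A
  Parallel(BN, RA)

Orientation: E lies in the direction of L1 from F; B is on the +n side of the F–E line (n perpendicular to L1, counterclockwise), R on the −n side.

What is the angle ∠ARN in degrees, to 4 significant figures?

35.78°

The slot axis is L1's direction at 26.0°, so u = (cos 26.0°, sin 26.0°) = (0.8988, 0.4384) and n = (−sin 26.0°, cos 26.0°) = (-0.4384, 0.8988). F is at the origin and E lies 24.7 along u from F, so E = 24.7·u = (22.20, 10.83). Tangency of A1 to both parallel lines with radius 8.9 puts B and R at F ± 8.9·n: B = (-3.902, 7.999), R = (3.902, -7.999). Equal radii place N and A the same way about E: N = E + 8.9·n = (18.30, 18.83), A = E − 8.9·n = (26.10, 2.829). Then cos ∠ARN = RA·RN / (|RA||RN|), giving 35.78°.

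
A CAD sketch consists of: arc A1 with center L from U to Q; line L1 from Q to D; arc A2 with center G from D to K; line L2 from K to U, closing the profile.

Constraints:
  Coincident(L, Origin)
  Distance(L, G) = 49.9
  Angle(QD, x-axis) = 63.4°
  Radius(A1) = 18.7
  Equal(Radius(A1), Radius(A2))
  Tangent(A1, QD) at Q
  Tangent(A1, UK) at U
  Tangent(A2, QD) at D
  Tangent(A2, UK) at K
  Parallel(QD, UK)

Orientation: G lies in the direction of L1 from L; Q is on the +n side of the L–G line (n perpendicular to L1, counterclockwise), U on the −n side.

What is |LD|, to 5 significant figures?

53.289

The slot axis is L1's direction at 63.4°, so u = (cos 63.4°, sin 63.4°) = (0.44776, 0.89415) and n = (−sin 63.4°, cos 63.4°) = (-0.89415, 0.44776). L is at the origin and G lies 49.9 along u from L, so G = 49.9·u = (22.343, 44.618). Tangency of A1 to both parallel lines with radius 18.7 puts Q and U at L ± 18.7·n: Q = (-16.721, 8.3731), U = (16.721, -8.3731). Equal radii place D and K the same way about G: D = G + 18.7·n = (5.6225, 52.991), K = G − 18.7·n = (39.064, 36.245). Then |LD| = |D − L| = 53.289.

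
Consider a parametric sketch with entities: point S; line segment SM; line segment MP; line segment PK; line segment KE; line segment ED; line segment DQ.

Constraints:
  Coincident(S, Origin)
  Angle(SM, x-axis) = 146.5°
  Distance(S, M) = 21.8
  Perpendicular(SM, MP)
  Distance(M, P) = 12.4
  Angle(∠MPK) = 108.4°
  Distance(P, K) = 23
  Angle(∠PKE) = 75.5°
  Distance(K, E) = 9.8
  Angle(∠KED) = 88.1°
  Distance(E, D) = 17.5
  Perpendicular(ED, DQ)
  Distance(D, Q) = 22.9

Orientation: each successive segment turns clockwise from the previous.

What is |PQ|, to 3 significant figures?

20.2

S is at the origin; SM runs at 146.5° with length 21.8, so M = (-18.2, 12.0). SM is perpendicular to MP, so MP runs at 56.5°; with |MP| = 12.4, P = (-11.3, 22.4). ∠MPK = 108.4° gives PK at -15.1° from the x-axis; with |PK| = 23.0, K = (10.9, 16.4). ∠PKE = 75.5° gives KE at -120° from the x-axis; with |KE| = 9.8, E = (6.03, 7.86). ∠KED = 88.1° gives ED at 148° from the x-axis; with |ED| = 17.5, D = (-8.89, 17.0). The perpendicularity gives DQ at right angles to ED, so DQ runs at 58.5°; with |DQ| = 22.9, Q = (3.07, 36.5). Then |PQ| = |Q − P| = 20.2.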